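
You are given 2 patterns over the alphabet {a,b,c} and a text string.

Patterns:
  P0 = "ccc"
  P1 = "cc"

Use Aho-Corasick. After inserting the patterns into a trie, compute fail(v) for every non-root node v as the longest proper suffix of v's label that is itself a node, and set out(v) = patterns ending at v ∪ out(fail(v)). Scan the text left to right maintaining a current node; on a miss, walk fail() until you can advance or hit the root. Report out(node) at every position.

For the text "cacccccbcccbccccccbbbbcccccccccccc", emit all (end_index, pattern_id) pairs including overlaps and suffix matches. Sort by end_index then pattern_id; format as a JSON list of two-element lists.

Build automaton:
Trie nodes:
  n0 'ε': c→1
  n1 'c': c→2
  n2 'cc': c→3  [P1 ends]
  n3 'ccc': ·  [P0 ends]

BFS fail/out derivation:
  fail(1) 'c': from fail(0)=0 chase 'c': 0 ⇒ 0;  out=∅∪out(0)=∅
  fail(2) 'cc': from fail(1)=0 chase 'c': 0 ⇒ 1;  out={1}∪out(1)={1}
  fail(3) 'ccc': from fail(2)=1 chase 'c': 1 ⇒ 2;  out={0}∪out(2)={0,1}

Scan:
pos 0 'c': at 1
pos 1 'a': at 0 ·f
pos 2 'c': at 1
pos 3 'c': at 2  → match P1@[2:3]
pos 4 'c': at 3  → match P0@[2:4],P1@[3:4]
pos 5 'c': at 3 ·f  → match P0@[3:5],P1@[4:5]
pos 6 'c': at 3 ·f  → match P0@[4:6],P1@[5:6]
pos 7 'b': at 0 ·f
pos 8 'c': at 1
pos 9 'c': at 2  → match P1@[8:9]
pos 10 'c': at 3  → match P0@[8:10],P1@[9:10]
pos 11 'b': at 0 ·f
pos 12 'c': at 1
pos 13 'c': at 2  → match P1@[12:13]
pos 14 'c': at 3  → match P0@[12:14],P1@[13:14]
pos 15 'c': at 3 ·f  → match P0@[13:15],P1@[14:15]
pos 16 'c': at 3 ·f  → match P0@[14:16],P1@[15:16]
pos 17 'c': at 3 ·f  → match P0@[15:17],P1@[16:17]
pos 18 'b': at 0 ·f
pos 19 'b': at 0
pos 20 'b': at 0
pos 21 'b': at 0
pos 22 'c': at 1
pos 23 'c': at 2  → match P1@[22:23]
pos 24 'c': at 3  → match P0@[22:24],P1@[23:24]
pos 25 'c': at 3 ·f  → match P0@[23:25],P1@[24:25]
pos 26 'c': at 3 ·f  → match P0@[24:26],P1@[25:26]
pos 27 'c': at 3 ·f  → match P0@[25:27],P1@[26:27]
pos 28 'c': at 3 ·f  → match P0@[26:28],P1@[27:28]
pos 29 'c': at 3 ·f  → match P0@[27:29],P1@[28:29]
pos 30 'c': at 3 ·f  → match P0@[28:30],P1@[29:30]
pos 31 'c': at 3 ·f  → match P0@[29:31],P1@[30:31]
pos 32 'c': at 3 ·f  → match P0@[30:32],P1@[31:32]
pos 33 'c': at 3 ·f  → match P0@[31:33],P1@[32:33]

Result: [[3,1],[4,0],[4,1],[5,0],[5,1],[6,0],[6,1],[9,1],[10,0],[10,1],[13,1],[14,0],[14,1],[15,0],[15,1],[16,0],[16,1],[17,0],[17,1],[23,1],[24,0],[24,1],[25,0],[25,1],[26,0],[26,1],[27,0],[27,1],[28,0],[28,1],[29,0],[29,1],[30,0],[30,1],[31,0],[31,1],[32,0],[32,1],[33,0],[33,1]]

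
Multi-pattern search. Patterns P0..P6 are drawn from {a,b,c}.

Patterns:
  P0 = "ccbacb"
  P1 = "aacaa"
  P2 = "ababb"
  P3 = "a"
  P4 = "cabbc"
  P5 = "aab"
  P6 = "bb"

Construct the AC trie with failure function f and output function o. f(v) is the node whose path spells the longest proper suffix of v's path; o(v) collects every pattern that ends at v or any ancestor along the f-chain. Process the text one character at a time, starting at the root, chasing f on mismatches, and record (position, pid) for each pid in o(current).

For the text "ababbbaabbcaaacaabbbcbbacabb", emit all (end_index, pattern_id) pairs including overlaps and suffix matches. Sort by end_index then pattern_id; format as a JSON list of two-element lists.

Build:
Trie (insert patterns):
  0='ε' goto a→7 b→21 c→1
  1='c' goto a→16 c→2
  2='cc' goto b→3
  3='ccb' goto a→4
  4='ccba' goto c→5
  5='ccbac' goto b→6
  6='ccbacb' goto ·  [P0 ends]
  7='a' goto a→8 b→12  [P3 ends]
  8='aa' goto b→20 c→9
  9='aac' goto a→10
  10='aaca' goto a→11
  11='aacaa' goto ·  [P1 ends]
  12='ab' goto a→13
  13='aba' goto b→14
  14='abab' goto b→15
  15='ababb' goto ·  [P2 ends]
  16='ca' goto b→17
  17='cab' goto b→18
  18='cabb' goto c→19
  19='cabbc' goto ·  [P4 ends]
  20='aab' goto ·  [P5 ends]
  21='b' goto b→22
  22='bb' goto ·  [P6 ends]

Failure links (BFS by depth):
  fail(1) 'c': from fail(0)=0 chase 'c': 0 ⇒ 0;  out=∅∪out(0)=∅
  fail(7) 'a': from fail(0)=0 chase 'a': 0 ⇒ 0;  out={3}∪out(0)={3}
  fail(21) 'b': from fail(0)=0 chase 'b': 0 ⇒ 0;  out=∅∪out(0)=∅
  fail(2) 'cc': from fail(1)=0 chase 'c': 0 ⇒ 1;  out=∅∪out(1)=∅
  fail(8) 'aa': from fail(7)=0 chase 'a': 0 ⇒ 7;  out=∅∪out(7)={3}
  fail(12) 'ab': from fail(7)=0 chase 'b': 0 ⇒ 21;  out=∅∪out(21)=∅
  fail(16) 'ca': from fail(1)=0 chase 'a': 0 ⇒ 7;  out=∅∪out(7)={3}
  fail(22) 'bb': from fail(21)=0 chase 'b': 0 ⇒ 21;  out={6}∪out(21)={6}
  fail(3) 'ccb': from fail(2)=1 chase 'b': 1→0 ⇒ 21;  out=∅∪out(21)=∅
  fail(9) 'aac': from fail(8)=7 chase 'c': 7→0 ⇒ 1;  out=∅∪out(1)=∅
  fail(13) 'aba': from fail(12)=21 chase 'a': 21→0 ⇒ 7;  out=∅∪out(7)={3}
  fail(17) 'cab': from fail(16)=7 chase 'b': 7 ⇒ 12;  out=∅∪out(12)=∅
  fail(20) 'aab': from fail(8)=7 chase 'b': 7 ⇒ 12;  out={5}∪out(12)={5}
  fail(4) 'ccba': from fail(3)=21 chase 'a': 21→0 ⇒ 7;  out=∅∪out(7)={3}
  fail(10) 'aaca': from fail(9)=1 chase 'a': 1 ⇒ 16;  out=∅∪out(16)={3}
  fail(14) 'abab': from fail(13)=7 chase 'b': 7 ⇒ 12;  out=∅∪out(12)=∅
  fail(18) 'cabb': from fail(17)=12 chase 'b': 12→21 ⇒ 22;  out=∅∪out(22)={6}
  fail(5) 'ccbac': from fail(4)=7 chase 'c': 7→0 ⇒ 1;  out=∅∪out(1)=∅
  fail(11) 'aacaa': from fail(10)=16 chase 'a': 16→7 ⇒ 8;  out={1}∪out(8)={1,3}
  fail(15) 'ababb': from fail(14)=12 chase 'b': 12→21 ⇒ 22;  out={2}∪out(22)={2,6}
  fail(19) 'cabbc': from fail(18)=22 chase 'c': 22→21→0 ⇒ 1;  out={4}∪out(1)={4}
  fail(6) 'ccbacb': from fail(5)=1 chase 'b': 1→0 ⇒ 21;  out={0}∪out(21)={0}

Scan:
i=0 'a': node 0→7  ** P3@[0:0]
i=1 'b': node 7→12
i=2 'a': node 12→13  ** P3@[2:2]
i=3 'b': node 13→14
i=4 'b': node 14→15  ** P2@[0:4],P6@[3:4]
i=5 'b': node 15→22 (fail-walked)  ** P6@[4:5]
i=6 'a': node 22→7 (fail-walked)  ** P3@[6:6]
i=7 'a': node 7→8  ** P3@[7:7]
i=8 'b': node 8→20  ** P5@[6:8]
i=9 'b': node 20→22 (fail-walked)  ** P6@[8:9]
i=10 'c': node 22→1 (fail-walked)
i=11 'a': node 1→16  ** P3@[11:11]
i=12 'a': node 16→8 (fail-walked)  ** P3@[12:12]
i=13 'a': node 8→8 (fail-walked)  ** P3@[13:13]
i=14 'c': node 8→9
i=15 'a': node 9→10  ** P3@[15:15]
i=16 'a': node 10→11  ** P1@[12:16],P3@[16:16]
i=17 'b': node 11→20 (fail-walked)  ** P5@[15:17]
i=18 'b': node 20→22 (fail-walked)  ** P6@[17:18]
i=19 'b': node 22→22 (fail-walked)  ** P6@[18:19]
i=20 'c': node 22→1 (fail-walked)
i=21 'b': node 1→21 (fail-walked)
i=22 'b': node 21→22  ** P6@[21:22]
i=23 'a': node 22→7 (fail-walked)  ** P3@[23:23]
i=24 'c': node 7→1 (fail-walked)
i=25 'a': node 1→16  ** P3@[25:25]
i=26 'b': node 16→17
i=27 'b': node 17→18  ** P6@[26:27]

All matches (sorted): [[0,3],[2,3],[4,2],[4,6],[5,6],[6,3],[7,3],[8,5],[9,6],[11,3],[12,3],[13,3],[15,3],[16,1],[16,3],[17,5],[18,6],[19,6],[22,6],[23,3],[25,3],[27,6]]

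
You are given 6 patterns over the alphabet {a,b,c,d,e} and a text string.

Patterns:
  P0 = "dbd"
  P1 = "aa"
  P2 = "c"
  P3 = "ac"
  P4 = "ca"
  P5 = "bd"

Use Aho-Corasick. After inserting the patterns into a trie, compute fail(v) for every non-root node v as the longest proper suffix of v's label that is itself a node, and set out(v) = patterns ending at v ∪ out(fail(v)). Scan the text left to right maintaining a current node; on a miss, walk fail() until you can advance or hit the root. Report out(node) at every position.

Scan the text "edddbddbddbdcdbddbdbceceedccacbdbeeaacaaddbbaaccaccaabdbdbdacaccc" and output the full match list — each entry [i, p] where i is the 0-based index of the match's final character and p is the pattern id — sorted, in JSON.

Build automaton:
Trie nodes:
  n0 'ε': a→4 b→9 c→6 d→1
  n1 'd': b→2
  n2 'db': d→3
  n3 'dbd': ·  ←P0
  n4 'a': a→5 c→7
  n5 'aa': ·  ←P1
  n6 'c': a→8  ←P2
  n7 'ac': ·  ←P3
  n8 'ca': ·  ←P4
  n9 'b': d→10
  n10 'bd': ·  ←P5

Failure links (BFS by depth):
  fail(1) 'd': from fail(0)=0 chase 'd': 0 ⇒ 0;  out=∅∪out(0)=∅
  fail(4) 'a': from fail(0)=0 chase 'a': 0 ⇒ 0;  out=∅∪out(0)=∅
  fail(6) 'c': from fail(0)=0 chase 'c': 0 ⇒ 0;  out={2}∪out(0)={2}
  fail(9) 'b': from fail(0)=0 chase 'b': 0 ⇒ 0;  out=∅∪out(0)=∅
  fail(2) 'db': from fail(1)=0 chase 'b': 0 ⇒ 9;  out=∅∪out(9)=∅
  fail(5) 'aa': from fail(4)=0 chase 'a': 0 ⇒ 4;  out={1}∪out(4)={1}
  fail(7) 'ac': from fail(4)=0 chase 'c': 0 ⇒ 6;  out={3}∪out(6)={2,3}
  fail(8) 'ca': from fail(6)=0 chase 'a': 0 ⇒ 4;  out={4}∪out(4)={4}
  fail(10) 'bd': from fail(9)=0 chase 'd': 0 ⇒ 1;  out={5}∪out(1)={5}
  fail(3) 'dbd': from fail(2)=9 chase 'd': 9 ⇒ 10;  out={0}∪out(10)={0,5}

Text stream:
i=0 'e': node 0→0
i=1 'd': node 0→1
i=2 'd': node 1→1 (fail-walked)
i=3 'd': node 1→1 (fail-walked)
i=4 'b': node 1→2
i=5 'd': node 2→3  ** P0@[3:5],P5@[4:5]
i=6 'd': node 3→1 (fail-walked)
i=7 'b': node 1→2
i=8 'd': node 2→3  ** P0@[6:8],P5@[7:8]
i=9 'd': node 3→1 (fail-walked)
i=10 'b': node 1→2
i=11 'd': node 2→3  ** P0@[9:11],P5@[10:11]
i=12 'c': node 3→6 (fail-walked)  ** P2@[12:12]
i=13 'd': node 6→1 (fail-walked)
i=14 'b': node 1→2
i=15 'd': node 2→3  ** P0@[13:15],P5@[14:15]
i=16 'd': node 3→1 (fail-walked)
i=17 'b': node 1→2
i=18 'd': node 2→3  ** P0@[16:18],P5@[17:18]
i=19 'b': node 3→2 (fail-walked)
i=20 'c': node 2→6 (fail-walked)  ** P2@[20:20]
i=21 'e': node 6→0 (fail-walked)
i=22 'c': node 0→6  ** P2@[22:22]
i=23 'e': node 6→0 (fail-walked)
i=24 'e': node 0→0
i=25 'd': node 0→1
i=26 'c': node 1→6 (fail-walked)  ** P2@[26:26]
i=27 'c': node 6→6 (fail-walked)  ** P2@[27:27]
i=28 'a': node 6→8  ** P4@[27:28]
i=29 'c': node 8→7 (fail-walked)  ** P2@[29:29],P3@[28:29]
i=30 'b': node 7→9 (fail-walked)
i=31 'd': node 9→10  ** P5@[30:31]
i=32 'b': node 10→2 (fail-walked)
i=33 'e': node 2→0 (fail-walked)
i=34 'e': node 0→0
i=35 'a': node 0→4
i=36 'a': node 4→5  ** P1@[35:36]
i=37 'c': node 5→7 (fail-walked)  ** P2@[37:37],P3@[36:37]
i=38 'a': node 7→8 (fail-walked)  ** P4@[37:38]
i=39 'a': node 8→5 (fail-walked)  ** P1@[38:39]
i=40 'd': node 5→1 (fail-walked)
i=41 'd': node 1→1 (fail-walked)
i=42 'b': node 1→2
i=43 'b': node 2→9 (fail-walked)
i=44 'a': node 9→4 (fail-walked)
i=45 'a': node 4→5  ** P1@[44:45]
i=46 'c': node 5→7 (fail-walked)  ** P2@[46:46],P3@[45:46]
i=47 'c': node 7→6 (fail-walked)  ** P2@[47:47]
i=48 'a': node 6→8  ** P4@[47:48]
i=49 'c': node 8→7 (fail-walked)  ** P2@[49:49],P3@[48:49]
i=50 'c': node 7→6 (fail-walked)  ** P2@[50:50]
i=51 'a': node 6→8  ** P4@[50:51]
i=52 'a': node 8→5 (fail-walked)  ** P1@[51:52]
i=53 'b': node 5→9 (fail-walked)
i=54 'd': node 9→10  ** P5@[53:54]
i=55 'b': node 10→2 (fail-walked)
i=56 'd': node 2→3  ** P0@[54:56],P5@[55:56]
i=57 'b': node 3→2 (fail-walked)
i=58 'd': node 2→3  ** P0@[56:58],P5@[57:58]
i=59 'a': node 3→4 (fail-walked)
i=60 'c': node 4→7  ** P2@[60:60],P3@[59:60]
i=61 'a': node 7→8 (fail-walked)  ** P4@[60:61]
i=62 'c': node 8→7 (fail-walked)  ** P2@[62:62],P3@[61:62]
i=63 'c': node 7→6 (fail-walked)  ** P2@[63:63]
i=64 'c': node 6→6 (fail-walked)  ** P2@[64:64]

All matches (sorted): [[5,0],[5,5],[8,0],[8,5],[11,0],[11,5],[12,2],[15,0],[15,5],[18,0],[18,5],[20,2],[22,2],[26,2],[27,2],[28,4],[29,2],[29,3],[31,5],[36,1],[37,2],[37,3],[38,4],[39,1],[45,1],[46,2],[46,3],[47,2],[48,4],[49,2],[49,3],[50,2],[51,4],[52,1],[54,5],[56,0],[56,5],[58,0],[58,5],[60,2],[60,3],[61,4],[62,2],[62,3],[63,2],[64,2]]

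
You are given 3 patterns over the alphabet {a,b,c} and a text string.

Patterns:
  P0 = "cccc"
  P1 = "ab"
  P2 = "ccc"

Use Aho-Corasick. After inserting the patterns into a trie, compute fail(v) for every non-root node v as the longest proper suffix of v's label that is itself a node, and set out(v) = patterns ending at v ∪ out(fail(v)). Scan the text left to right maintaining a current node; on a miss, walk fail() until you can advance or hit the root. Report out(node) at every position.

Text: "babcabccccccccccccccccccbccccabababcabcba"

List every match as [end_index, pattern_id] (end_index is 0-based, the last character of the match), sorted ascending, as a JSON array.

Build automaton:
Trie nodes:
  0='ε' goto a→5 c→1
  1='c' goto c→2
  2='cc' goto c→3
  3='ccc' goto c→4  [P2 ends]
  4='cccc' goto ·  [P0 ends]
  5='a' goto b→6
  6='ab' goto ·  [P1 ends]

Failure links (BFS by depth):
  fail(1) 'c': from fail(0)=0 chase 'c': 0 ⇒ 0;  out=∅∪out(0)=∅
  fail(5) 'a': from fail(0)=0 chase 'a': 0 ⇒ 0;  out=∅∪out(0)=∅
  fail(2) 'cc': from fail(1)=0 chase 'c': 0 ⇒ 1;  out=∅∪out(1)=∅
  fail(6) 'ab': from fail(5)=0 chase 'b': 0 ⇒ 0;  out={1}∪out(0)={1}
  fail(3) 'ccc': from fail(2)=1 chase 'c': 1 ⇒ 2;  out={2}∪out(2)={2}
  fail(4) 'cccc': from fail(3)=2 chase 'c': 2 ⇒ 3;  out={0}∪out(3)={0,2}

Run:
i=0 'b': node 0→0
i=1 'a': node 0→5
i=2 'b': node 5→6  ** P1@[1:2]
i=3 'c': node 6→1 ·f
i=4 'a': node 1→5 ·f
i=5 'b': node 5→6  ** P1@[4:5]
i=6 'c': node 6→1 ·f
i=7 'c': node 1→2
i=8 'c': node 2→3  ** P2@[6:8]
i=9 'c': node 3→4  ** P0@[6:9],P2@[7:9]
i=10 'c': node 4→4 ·f  ** P0@[7:10],P2@[8:10]
i=11 'c': node 4→4 ·f  ** P0@[8:11],P2@[9:11]
i=12 'c': node 4→4 ·f  ** P0@[9:12],P2@[10:12]
i=13 'c': node 4→4 ·f  ** P0@[10:13],P2@[11:13]
i=14 'c': node 4→4 ·f  ** P0@[11:14],P2@[12:14]
i=15 'c': node 4→4 ·f  ** P0@[12:15],P2@[13:15]
i=16 'c': node 4→4 ·f  ** P0@[13:16],P2@[14:16]
i=17 'c': node 4→4 ·f  ** P0@[14:17],P2@[15:17]
i=18 'c': node 4→4 ·f  ** P0@[15:18],P2@[16:18]
i=19 'c': node 4→4 ·f  ** P0@[16:19],P2@[17:19]
i=20 'c': node 4→4 ·f  ** P0@[17:20],P2@[18:20]
i=21 'c': node 4→4 ·f  ** P0@[18:21],P2@[19:21]
i=22 'c': node 4→4 ·f  ** P0@[19:22],P2@[20:22]
i=23 'c': node 4→4 ·f  ** P0@[20:23],P2@[21:23]
i=24 'b': node 4→0 ·f
i=25 'c': node 0→1
i=26 'c': node 1→2
i=27 'c': node 2→3  ** P2@[25:27]
i=28 'c': node 3→4  ** P0@[25:28],P2@[26:28]
i=29 'a': node 4→5 ·f
i=30 'b': node 5→6  ** P1@[29:30]
i=31 'a': node 6→5 ·f
i=32 'b': node 5→6  ** P1@[31:32]
i=33 'a': node 6→5 ·f
i=34 'b': node 5→6  ** P1@[33:34]
i=35 'c': node 6→1 ·f
i=36 'a': node 1→5 ·f
i=37 'b': node 5→6  ** P1@[36:37]
i=38 'c': node 6→1 ·f
i=39 'b': node 1→0 ·f
i=40 'a': node 0→5

Result: [[2,1],[5,1],[8,2],[9,0],[9,2],[10,0],[10,2],[11,0],[11,2],[12,0],[12,2],[13,0],[13,2],[14,0],[14,2],[15,0],[15,2],[16,0],[16,2],[17,0],[17,2],[18,0],[18,2],[19,0],[19,2],[20,0],[20,2],[21,0],[21,2],[22,0],[22,2],[23,0],[23,2],[27,2],[28,0],[28,2],[30,1],[32,1],[34,1],[37,1]]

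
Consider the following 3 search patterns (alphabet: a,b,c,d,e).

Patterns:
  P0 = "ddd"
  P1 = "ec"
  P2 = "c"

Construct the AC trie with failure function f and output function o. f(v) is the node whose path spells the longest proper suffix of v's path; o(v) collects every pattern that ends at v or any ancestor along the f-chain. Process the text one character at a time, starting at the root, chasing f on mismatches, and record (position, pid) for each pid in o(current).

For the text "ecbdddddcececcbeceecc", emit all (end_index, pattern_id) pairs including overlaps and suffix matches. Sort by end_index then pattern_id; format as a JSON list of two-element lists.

Build automaton:
Trie nodes:
  n0 'ε': c→6 d→1 e→4
  n1 'd': d→2
  n2 'dd': d→3
  n3 'ddd': ·  ←P0
  n4 'e': c→5
  n5 'ec': ·  ←P1
  n6 'c': ·  ←P2

BFS fail/out derivation:
  n1('d'): parent n0 fail=0; on 'd' 0 → fail=0;  out ∅∪∅=∅
  n4('e'): parent n0 fail=0; on 'e' 0 → fail=0;  out ∅∪∅=∅
  n6('c'): parent n0 fail=0; on 'c' 0 → fail=0;  out {2}∪∅={2}
  n2('dd'): parent n1 fail=0; on 'd' 0 → fail=1;  out ∅∪∅=∅
  n5('ec'): parent n4 fail=0; on 'c' 0 → fail=6;  out {1}∪{2}={1,2}
  n3('ddd'): parent n2 fail=1; on 'd' 1 → fail=2;  out {0}∪∅={0}

Run:
[0] read 'e'  n0⇒n4
[1] read 'c'  n4⇒n5  ** P1@[0:1],P2@[1:1]
[2] read 'b'  n5⇒n0 ·f
[3] read 'd'  n0⇒n1
[4] read 'd'  n1⇒n2
[5] read 'd'  n2⇒n3  ** P0@[3:5]
[6] read 'd'  n3⇒n3 ·f  ** P0@[4:6]
[7] read 'd'  n3⇒n3 ·f  ** P0@[5:7]
[8] read 'c'  n3⇒n6 ·f  ** P2@[8:8]
[9] read 'e'  n6⇒n4 ·f
[10] read 'c'  n4⇒n5  ** P1@[9:10],P2@[10:10]
[11] read 'e'  n5⇒n4 ·f
[12] read 'c'  n4⇒n5  ** P1@[11:12],P2@[12:12]
[13] read 'c'  n5⇒n6 ·f  ** P2@[13:13]
[14] read 'b'  n6⇒n0 ·f
[15] read 'e'  n0⇒n4
[16] read 'c'  n4⇒n5  ** P1@[15:16],P2@[16:16]
[17] read 'e'  n5⇒n4 ·f
[18] read 'e'  n4⇒n4 ·f
[19] read 'c'  n4⇒n5  ** P1@[18:19],P2@[19:19]
[20] read 'c'  n5⇒n6 ·f  ** P2@[20:20]

Matches: [[1,1],[1,2],[5,0],[6,0],[7,0],[8,2],[10,1],[10,2],[12,1],[12,2],[13,2],[16,1],[16,2],[19,1],[19,2],[20,2]]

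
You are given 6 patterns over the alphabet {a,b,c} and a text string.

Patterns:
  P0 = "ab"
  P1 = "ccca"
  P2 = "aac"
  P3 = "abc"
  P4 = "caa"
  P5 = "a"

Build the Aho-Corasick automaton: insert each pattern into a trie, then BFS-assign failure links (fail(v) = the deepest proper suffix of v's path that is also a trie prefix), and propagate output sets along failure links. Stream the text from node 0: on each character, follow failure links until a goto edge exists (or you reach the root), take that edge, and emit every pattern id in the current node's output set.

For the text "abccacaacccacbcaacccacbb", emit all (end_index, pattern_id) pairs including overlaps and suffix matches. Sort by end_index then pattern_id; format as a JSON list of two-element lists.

Build:
Trie (insert patterns):
  0='ε' goto a→1 c→3
  1='a' goto a→7 b→2  [P5 ends]
  2='ab' goto c→9  [P0 ends]
  3='c' goto a→10 c→4
  4='cc' goto c→5
  5='ccc' goto a→6
  6='ccca' goto ·  [P1 ends]
  7='aa' goto c→8
  8='aac' goto ·  [P2 ends]
  9='abc' goto ·  [P3 ends]
  10='ca' goto a→11
  11='caa' goto ·  [P4 ends]

BFS fail/out derivation:
  fail(1) 'a': from fail(0)=0 chase 'a': 0 ⇒ 0;  out={5}∪out(0)={5}
  fail(3) 'c': from fail(0)=0 chase 'c': 0 ⇒ 0;  out=∅∪out(0)=∅
  fail(2) 'ab': from fail(1)=0 chase 'b': 0 ⇒ 0;  out={0}∪out(0)={0}
  fail(4) 'cc': from fail(3)=0 chase 'c': 0 ⇒ 3;  out=∅∪out(3)=∅
  fail(7) 'aa': from fail(1)=0 chase 'a': 0 ⇒ 1;  out=∅∪out(1)={5}
  fail(10) 'ca': from fail(3)=0 chase 'a': 0 ⇒ 1;  out=∅∪out(1)={5}
  fail(5) 'ccc': from fail(4)=3 chase 'c': 3 ⇒ 4;  out=∅∪out(4)=∅
  fail(8) 'aac': from fail(7)=1 chase 'c': 1→0 ⇒ 3;  out={2}∪out(3)={2}
  fail(9) 'abc': from fail(2)=0 chase 'c': 0 ⇒ 3;  out={3}∪out(3)={3}
  fail(11) 'caa': from fail(10)=1 chase 'a': 1 ⇒ 7;  out={4}∪out(7)={4,5}
  fail(6) 'ccca': from fail(5)=4 chase 'a': 4→3 ⇒ 10;  out={1}∪out(10)={1,5}

Scan:
[0] read 'a'  n0⇒n1  emit P5@[0:0]
[1] read 'b'  n1⇒n2  emit P0@[0:1]
[2] read 'c'  n2⇒n9  emit P3@[0:2]
[3] read 'c'  n9⇒n4 ·f
[4] read 'a'  n4⇒n10 ·f  emit P5@[4:4]
[5] read 'c'  n10⇒n3 ·f
[6] read 'a'  n3⇒n10  emit P5@[6:6]
[7] read 'a'  n10⇒n11  emit P4@[5:7],P5@[7:7]
[8] read 'c'  n11⇒n8 ·f  emit P2@[6:8]
[9] read 'c'  n8⇒n4 ·f
[10] read 'c'  n4⇒n5
[11] read 'a'  n5⇒n6  emit P1@[8:11],P5@[11:11]
[12] read 'c'  n6⇒n3 ·f
[13] read 'b'  n3⇒n0 ·f
[14] read 'c'  n0⇒n3
[15] read 'a'  n3⇒n10  emit P5@[15:15]
[16] read 'a'  n10⇒n11  emit P4@[14:16],P5@[16:16]
[17] read 'c'  n11⇒n8 ·f  emit P2@[15:17]
[18] read 'c'  n8⇒n4 ·f
[19] read 'c'  n4⇒n5
[20] read 'a'  n5⇒n6  emit P1@[17:20],P5@[20:20]
[21] read 'c'  n6⇒n3 ·f
[22] read 'b'  n3⇒n0 ·f
[23] read 'b'  n0⇒n0

All matches (sorted): [[0,5],[1,0],[2,3],[4,5],[6,5],[7,4],[7,5],[8,2],[11,1],[11,5],[15,5],[16,4],[16,5],[17,2],[20,1],[20,5]]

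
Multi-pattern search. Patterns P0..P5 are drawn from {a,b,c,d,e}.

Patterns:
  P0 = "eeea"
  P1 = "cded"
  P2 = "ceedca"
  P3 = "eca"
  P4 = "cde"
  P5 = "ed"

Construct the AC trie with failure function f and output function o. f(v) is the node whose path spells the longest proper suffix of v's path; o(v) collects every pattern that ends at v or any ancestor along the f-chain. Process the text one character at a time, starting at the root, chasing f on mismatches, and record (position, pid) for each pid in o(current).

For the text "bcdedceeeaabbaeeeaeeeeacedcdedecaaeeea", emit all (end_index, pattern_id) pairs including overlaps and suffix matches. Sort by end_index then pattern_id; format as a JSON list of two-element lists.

Construct AC machine:
Trie nodes:
  n0 'ε': c→5 e→1
  n1 'e': c→14 d→16 e→2
  n2 'ee': e→3
  n3 'eee': a→4
  n4 'eeea': ·  [P0 ends]
  n5 'c': d→6 e→9
  n6 'cd': e→7
  n7 'cde': d→8  [P4 ends]
  n8 'cded': ·  [P1 ends]
  n9 'ce': e→10
  n10 'cee': d→11
  n11 'ceed': c→12
  n12 'ceedc': a→13
  n13 'ceedca': ·  [P2 ends]
  n14 'ec': a→15
  n15 'eca': ·  [P3 ends]
  n16 'ed': ·  [P5 ends]

BFS fail/out derivation:
  fail(1) 'e': from fail(0)=0 chase 'e': 0 ⇒ 0;  out=∅∪out(0)=∅
  fail(5) 'c': from fail(0)=0 chase 'c': 0 ⇒ 0;  out=∅∪out(0)=∅
  fail(2) 'ee': from fail(1)=0 chase 'e': 0 ⇒ 1;  out=∅∪out(1)=∅
  fail(6) 'cd': from fail(5)=0 chase 'd': 0 ⇒ 0;  out=∅∪out(0)=∅
  fail(9) 'ce': from fail(5)=0 chase 'e': 0 ⇒ 1;  out=∅∪out(1)=∅
  fail(14) 'ec': from fail(1)=0 chase 'c': 0 ⇒ 5;  out=∅∪out(5)=∅
  fail(16) 'ed': from fail(1)=0 chase 'd': 0 ⇒ 0;  out={5}∪out(0)={5}
  fail(3) 'eee': from fail(2)=1 chase 'e': 1 ⇒ 2;  out=∅∪out(2)=∅
  fail(7) 'cde': from fail(6)=0 chase 'e': 0 ⇒ 1;  out={4}∪out(1)={4}
  fail(10) 'cee': from fail(9)=1 chase 'e': 1 ⇒ 2;  out=∅∪out(2)=∅
  fail(15) 'eca': from fail(14)=5 chase 'a': 5→0 ⇒ 0;  out={3}∪out(0)={3}
  fail(4) 'eeea': from fail(3)=2 chase 'a': 2→1→0 ⇒ 0;  out={0}∪out(0)={0}
  fail(8) 'cded': from fail(7)=1 chase 'd': 1 ⇒ 16;  out={1}∪out(16)={1,5}
  fail(11) 'ceed': from fail(10)=2 chase 'd': 2→1 ⇒ 16;  out=∅∪out(16)={5}
  fail(12) 'ceedc': from fail(11)=16 chase 'c': 16→0 ⇒ 5;  out=∅∪out(5)=∅
  fail(13) 'ceedca': from fail(12)=5 chase 'a': 5→0 ⇒ 0;  out={2}∪out(0)={2}

Scan:
[0] read 'b'  n0⇒n0
[1] read 'c'  n0⇒n5
[2] read 'd'  n5⇒n6
[3] read 'e'  n6⇒n7  emit P4@[1:3]
[4] read 'd'  n7⇒n8  emit P1@[1:4],P5@[3:4]
[5] read 'c'  n8⇒n5 (fail-walked)
[6] read 'e'  n5⇒n9
[7] read 'e'  n9⇒n10
[8] read 'e'  n10⇒n3 (fail-walked)
[9] read 'a'  n3⇒n4  emit P0@[6:9]
[10] read 'a'  n4⇒n0 (fail-walked)
[11] read 'b'  n0⇒n0
[12] read 'b'  n0⇒n0
[13] read 'a'  n0⇒n0
[14] read 'e'  n0⇒n1
[15] read 'e'  n1⇒n2
[16] read 'e'  n2⇒n3
[17] read 'a'  n3⇒n4  emit P0@[14:17]
[18] read 'e'  n4⇒n1 (fail-walked)
[19] read 'e'  n1⇒n2
[20] read 'e'  n2⇒n3
[21] read 'e'  n3⇒n3 (fail-walked)
[22] read 'a'  n3⇒n4  emit P0@[19:22]
[23] read 'c'  n4⇒n5 (fail-walked)
[24] read 'e'  n5⇒n9
[25] read 'd'  n9⇒n16 (fail-walked)  emit P5@[24:25]
[26] read 'c'  n16⇒n5 (fail-walked)
[27] read 'd'  n5⇒n6
[28] read 'e'  n6⇒n7  emit P4@[26:28]
[29] read 'd'  n7⇒n8  emit P1@[26:29],P5@[28:29]
[30] read 'e'  n8⇒n1 (fail-walked)
[31] read 'c'  n1⇒n14
[32] read 'a'  n14⇒n15  emit P3@[30:32]
[33] read 'a'  n15⇒n0 (fail-walked)
[34] read 'e'  n0⇒n1
[35] read 'e'  n1⇒n2
[36] read 'e'  n2⇒n3
[37] read 'a'  n3⇒n4  emit P0@[34:37]

Result: [[3,4],[4,1],[4,5],[9,0],[17,0],[22,0],[25,5],[28,4],[29,1],[29,5],[32,3],[37,0]]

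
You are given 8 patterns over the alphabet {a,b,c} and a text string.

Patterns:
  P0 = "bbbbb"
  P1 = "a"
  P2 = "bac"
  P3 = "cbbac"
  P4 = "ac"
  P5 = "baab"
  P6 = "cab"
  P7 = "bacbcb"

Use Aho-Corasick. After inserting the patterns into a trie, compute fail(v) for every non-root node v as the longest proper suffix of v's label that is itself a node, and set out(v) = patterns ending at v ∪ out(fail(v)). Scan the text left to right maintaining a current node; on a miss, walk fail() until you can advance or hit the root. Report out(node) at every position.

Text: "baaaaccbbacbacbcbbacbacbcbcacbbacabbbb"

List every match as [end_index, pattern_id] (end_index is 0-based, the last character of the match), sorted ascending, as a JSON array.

Build:
Trie (insert patterns):
  n0 'ε': a→6 b→1 c→9
  n1 'b': a→7 b→2
  n2 'bb': b→3
  n3 'bbb': b→4
  n4 'bbbb': b→5
  n5 'bbbbb': ·  [P0 ends]
  n6 'a': c→14  [P1 ends]
  n7 'ba': a→15 c→8
  n8 'bac': b→19  [P2 ends]
  n9 'c': a→17 b→10
  n10 'cb': b→11
  n11 'cbb': a→12
  n12 'cbba': c→13
  n13 'cbbac': ·  [P3 ends]
  n14 'ac': ·  [P4 ends]
  n15 'baa': b→16
  n16 'baab': ·  [P5 ends]
  n17 'ca': b→18
  n18 'cab': ·  [P6 ends]
  n19 'bacb': c→20
  n20 'bacbc': b→21
  n21 'bacbcb': ·  [P7 ends]

Failure links (BFS by depth):
  fail(1) 'b': from fail(0)=0 chase 'b': 0 ⇒ 0;  out=∅∪out(0)=∅
  fail(6) 'a': from fail(0)=0 chase 'a': 0 ⇒ 0;  out={1}∪out(0)={1}
  fail(9) 'c': from fail(0)=0 chase 'c': 0 ⇒ 0;  out=∅∪out(0)=∅
  fail(2) 'bb': from fail(1)=0 chase 'b': 0 ⇒ 1;  out=∅∪out(1)=∅
  fail(7) 'ba': from fail(1)=0 chase 'a': 0 ⇒ 6;  out=∅∪out(6)={1}
  fail(10) 'cb': from fail(9)=0 chase 'b': 0 ⇒ 1;  out=∅∪out(1)=∅
  fail(14) 'ac': from fail(6)=0 chase 'c': 0 ⇒ 9;  out={4}∪out(9)={4}
  fail(17) 'ca': from fail(9)=0 chase 'a': 0 ⇒ 6;  out=∅∪out(6)={1}
  fail(3) 'bbb': from fail(2)=1 chase 'b': 1 ⇒ 2;  out=∅∪out(2)=∅
  fail(8) 'bac': from fail(7)=6 chase 'c': 6 ⇒ 14;  out={2}∪out(14)={2,4}
  fail(11) 'cbb': from fail(10)=1 chase 'b': 1 ⇒ 2;  out=∅∪out(2)=∅
  fail(15) 'baa': from fail(7)=6 chase 'a': 6→0 ⇒ 6;  out=∅∪out(6)={1}
  fail(18) 'cab': from fail(17)=6 chase 'b': 6→0 ⇒ 1;  out={6}∪out(1)={6}
  fail(4) 'bbbb': from fail(3)=2 chase 'b': 2 ⇒ 3;  out=∅∪out(3)=∅
  fail(12) 'cbba': from fail(11)=2 chase 'a': 2→1 ⇒ 7;  out=∅∪out(7)={1}
  fail(16) 'baab': from fail(15)=6 chase 'b': 6→0 ⇒ 1;  out={5}∪out(1)={5}
  fail(19) 'bacb': from fail(8)=14 chase 'b': 14→9 ⇒ 10;  out=∅∪out(10)=∅
  fail(5) 'bbbbb': from fail(4)=3 chase 'b': 3 ⇒ 4;  out={0}∪out(4)={0}
  fail(13) 'cbbac': from fail(12)=7 chase 'c': 7 ⇒ 8;  out={3}∪out(8)={2,3,4}
  fail(20) 'bacbc': from fail(19)=10 chase 'c': 10→1→0 ⇒ 9;  out=∅∪out(9)=∅
  fail(21) 'bacbcb': from fail(20)=9 chase 'b': 9 ⇒ 10;  out={7}∪out(10)={7}

Run:
[0] read 'b'  n0⇒n1
[1] read 'a'  n1⇒n7  ** P1@[1:1]
[2] read 'a'  n7⇒n15  ** P1@[2:2]
[3] read 'a'  n15⇒n6 ·f  ** P1@[3:3]
[4] read 'a'  n6⇒n6 ·f  ** P1@[4:4]
[5] read 'c'  n6⇒n14  ** P4@[4:5]
[6] read 'c'  n14⇒n9 ·f
[7] read 'b'  n9⇒n10
[8] read 'b'  n10⇒n11
[9] read 'a'  n11⇒n12  ** P1@[9:9]
[10] read 'c'  n12⇒n13  ** P2@[8:10],P3@[6:10],P4@[9:10]
[11] read 'b'  n13⇒n19 ·f
[12] read 'a'  n19⇒n7 ·f  ** P1@[12:12]
[13] read 'c'  n7⇒n8  ** P2@[11:13],P4@[12:13]
[14] read 'b'  n8⇒n19
[15] read 'c'  n19⇒n20
[16] read 'b'  n20⇒n21  ** P7@[11:16]
[17] read 'b'  n21⇒n11 ·f
[18] read 'a'  n11⇒n12  ** P1@[18:18]
[19] read 'c'  n12⇒n13  ** P2@[17:19],P3@[15:19],P4@[18:19]
[20] read 'b'  n13⇒n19 ·f
[21] read 'a'  n19⇒n7 ·f  ** P1@[21:21]
[22] read 'c'  n7⇒n8  ** P2@[20:22],P4@[21:22]
[23] read 'b'  n8⇒n19
[24] read 'c'  n19⇒n20
[25] read 'b'  n20⇒n21  ** P7@[20:25]
[26] read 'c'  n21⇒n9 ·f
[27] read 'a'  n9⇒n17  ** P1@[27:27]
[28] read 'c'  n17⇒n14 ·f  ** P4@[27:28]
[29] read 'b'  n14⇒n10 ·f
[30] read 'b'  n10⇒n11
[31] read 'a'  n11⇒n12  ** P1@[31:31]
[32] read 'c'  n12⇒n13  ** P2@[30:32],P3@[28:32],P4@[31:32]
[33] read 'a'  n13⇒n17 ·f  ** P1@[33:33]
[34] read 'b'  n17⇒n18  ** P6@[32:34]
[35] read 'b'  n18⇒n2 ·f
[36] read 'b'  n2⇒n3
[37] read 'b'  n3⇒n4

All matches (sorted): [[1,1],[2,1],[3,1],[4,1],[5,4],[9,1],[10,2],[10,3],[10,4],[12,1],[13,2],[13,4],[16,7],[18,1],[19,2],[19,3],[19,4],[21,1],[22,2],[22,4],[25,7],[27,1],[28,4],[31,1],[32,2],[32,3],[32,4],[33,1],[34,6]]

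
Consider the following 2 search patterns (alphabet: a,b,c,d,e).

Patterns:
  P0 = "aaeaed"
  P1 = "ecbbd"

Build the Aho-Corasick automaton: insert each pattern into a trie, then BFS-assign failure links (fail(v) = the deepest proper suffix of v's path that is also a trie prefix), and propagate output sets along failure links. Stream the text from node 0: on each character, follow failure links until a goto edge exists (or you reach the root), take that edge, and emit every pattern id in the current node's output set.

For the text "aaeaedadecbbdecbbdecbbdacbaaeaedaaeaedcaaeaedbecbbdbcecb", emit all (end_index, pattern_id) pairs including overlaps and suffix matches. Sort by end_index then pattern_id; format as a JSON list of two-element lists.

Construct AC machine:
Trie nodes:
  n0 'ε': a→1 e→7
  n1 'a': a→2
  n2 'aa': e→3
  n3 'aae': a→4
  n4 'aaea': e→5
  n5 'aaeae': d→6
  n6 'aaeaed': ·  [P0 ends]
  n7 'e': c→8
  n8 'ec': b→9
  n9 'ecb': b→10
  n10 'ecbb': d→11
  n11 'ecbbd': ·  [P1 ends]

BFS fail/out derivation:
  n1('a'): parent n0 fail=0; on 'a' 0 → fail=0;  out ∅∪∅=∅
  n7('e'): parent n0 fail=0; on 'e' 0 → fail=0;  out ∅∪∅=∅
  n2('aa'): parent n1 fail=0; on 'a' 0 → fail=1;  out ∅∪∅=∅
  n8('ec'): parent n7 fail=0; on 'c' 0 → fail=0;  out ∅∪∅=∅
  n3('aae'): parent n2 fail=1; on 'e' 1→0 → fail=7;  out ∅∪∅=∅
  n9('ecb'): parent n8 fail=0; on 'b' 0 → fail=0;  out ∅∪∅=∅
  n4('aaea'): parent n3 fail=7; on 'a' 7→0 → fail=1;  out ∅∪∅=∅
  n10('ecbb'): parent n9 fail=0; on 'b' 0 → fail=0;  out ∅∪∅=∅
  n5('aaeae'): parent n4 fail=1; on 'e' 1→0 → fail=7;  out ∅∪∅=∅
  n11('ecbbd'): parent n10 fail=0; on 'd' 0 → fail=0;  out {1}∪∅={1}
  n6('aaeaed'): parent n5 fail=7; on 'd' 7→0 → fail=0;  out {0}∪∅={0}

Run:
i=0 'a': node 0→1
i=1 'a': node 1→2
i=2 'e': node 2→3
i=3 'a': node 3→4
i=4 'e': node 4→5
i=5 'd': node 5→6  emit P0@[0:5]
i=6 'a': node 6→1 ·f
i=7 'd': node 1→0 ·f
i=8 'e': node 0→7
i=9 'c': node 7→8
i=10 'b': node 8→9
i=11 'b': node 9→10
i=12 'd': node 10→11  emit P1@[8:12]
i=13 'e': node 11→7 ·f
i=14 'c': node 7→8
i=15 'b': node 8→9
i=16 'b': node 9→10
i=17 'd': node 10→11  emit P1@[13:17]
i=18 'e': node 11→7 ·f
i=19 'c': node 7→8
i=20 'b': node 8→9
i=21 'b': node 9→10
i=22 'd': node 10→11  emit P1@[18:22]
i=23 'a': node 11→1 ·f
i=24 'c': node 1→0 ·f
i=25 'b': node 0→0
i=26 'a': node 0→1
i=27 'a': node 1→2
i=28 'e': node 2→3
i=29 'a': node 3→4
i=30 'e': node 4→5
i=31 'd': node 5→6  emit P0@[26:31]
i=32 'a': node 6→1 ·f
i=33 'a': node 1→2
i=34 'e': node 2→3
i=35 'a': node 3→4
i=36 'e': node 4→5
i=37 'd': node 5→6  emit P0@[32:37]
i=38 'c': node 6→0 ·f
i=39 'a': node 0→1
i=40 'a': node 1→2
i=41 'e': node 2→3
i=42 'a': node 3→4
i=43 'e': node 4→5
i=44 'd': node 5→6  emit P0@[39:44]
i=45 'b': node 6→0 ·f
i=46 'e': node 0→7
i=47 'c': node 7→8
i=48 'b': node 8→9
i=49 'b': node 9→10
i=50 'd': node 10→11  emit P1@[46:50]
i=51 'b': node 11→0 ·f
i=52 'c': node 0→0
i=53 'e': node 0→7
i=54 'c': node 7→8
i=55 'b': node 8→9

All matches (sorted): [[5,0],[12,1],[17,1],[22,1],[31,0],[37,0],[44,0],[50,1]]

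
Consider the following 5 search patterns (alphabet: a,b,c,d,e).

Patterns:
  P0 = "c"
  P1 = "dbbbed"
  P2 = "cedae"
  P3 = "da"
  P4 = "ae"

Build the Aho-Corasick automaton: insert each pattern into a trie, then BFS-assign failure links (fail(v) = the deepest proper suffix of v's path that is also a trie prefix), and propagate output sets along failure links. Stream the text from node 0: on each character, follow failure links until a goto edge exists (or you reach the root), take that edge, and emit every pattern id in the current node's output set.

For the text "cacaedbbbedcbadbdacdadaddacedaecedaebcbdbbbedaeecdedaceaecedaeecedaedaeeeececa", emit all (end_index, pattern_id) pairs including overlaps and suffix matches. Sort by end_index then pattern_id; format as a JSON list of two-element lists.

Build:
Trie (insert patterns):
  0='ε' goto a→13 c→1 d→2
  1='c' goto e→8  ←P0
  2='d' goto a→12 b→3
  3='db' goto b→4
  4='dbb' goto b→5
  5='dbbb' goto e→6
  6='dbbbe' goto d→7
  7='dbbbed' goto ·  ←P1
  8='ce' goto d→9
  9='ced' goto a→10
  10='ceda' goto e→11
  11='cedae' goto ·  ←P2
  12='da' goto ·  ←P3
  13='a' goto e→14
  14='ae' goto ·  ←P4

BFS fail/out derivation:
  fail(1) 'c': from fail(0)=0 chase 'c': 0 ⇒ 0;  out={0}∪out(0)={0}
  fail(2) 'd': from fail(0)=0 chase 'd': 0 ⇒ 0;  out=∅∪out(0)=∅
  fail(13) 'a': from fail(0)=0 chase 'a': 0 ⇒ 0;  out=∅∪out(0)=∅
  fail(3) 'db': from fail(2)=0 chase 'b': 0 ⇒ 0;  out=∅∪out(0)=∅
  fail(8) 'ce': from fail(1)=0 chase 'e': 0 ⇒ 0;  out=∅∪out(0)=∅
  fail(12) 'da': from fail(2)=0 chase 'a': 0 ⇒ 13;  out={3}∪out(13)={3}
  fail(14) 'ae': from fail(13)=0 chase 'e': 0 ⇒ 0;  out={4}∪out(0)={4}
  fail(4) 'dbb': from fail(3)=0 chase 'b': 0 ⇒ 0;  out=∅∪out(0)=∅
  fail(9) 'ced': from fail(8)=0 chase 'd': 0 ⇒ 2;  out=∅∪out(2)=∅
  fail(5) 'dbbb': from fail(4)=0 chase 'b': 0 ⇒ 0;  out=∅∪out(0)=∅
  fail(10) 'ceda': from fail(9)=2 chase 'a': 2 ⇒ 12;  out=∅∪out(12)={3}
  fail(6) 'dbbbe': from fail(5)=0 chase 'e': 0 ⇒ 0;  out=∅∪out(0)=∅
  fail(11) 'cedae': from fail(10)=12 chase 'e': 12→13 ⇒ 14;  out={2}∪out(14)={2,4}
  fail(7) 'dbbbed': from fail(6)=0 chase 'd': 0 ⇒ 2;  out={1}∪out(2)={1}

Scan:
[0] read 'c'  n0⇒n1  → match P0@[0:0]
[1] read 'a'  n1⇒n13 (fail-walked)
[2] read 'c'  n13⇒n1 (fail-walked)  → match P0@[2:2]
[3] read 'a'  n1⇒n13 (fail-walked)
[4] read 'e'  n13⇒n14  → match P4@[3:4]
[5] read 'd'  n14⇒n2 (fail-walked)
[6] read 'b'  n2⇒n3
[7] read 'b'  n3⇒n4
[8] read 'b'  n4⇒n5
[9] read 'e'  n5⇒n6
[10] read 'd'  n6⇒n7  → match P1@[5:10]
[11] read 'c'  n7⇒n1 (fail-walked)  → match P0@[11:11]
[12] read 'b'  n1⇒n0 (fail-walked)
[13] read 'a'  n0⇒n13
[14] read 'd'  n13⇒n2 (fail-walked)
[15] read 'b'  n2⇒n3
[16] read 'd'  n3⇒n2 (fail-walked)
[17] read 'a'  n2⇒n12  → match P3@[16:17]
[18] read 'c'  n12⇒n1 (fail-walked)  → match P0@[18:18]
[19] read 'd'  n1⇒n2 (fail-walked)
[20] read 'a'  n2⇒n12  → match P3@[19:20]
[21] read 'd'  n12⇒n2 (fail-walked)
[22] read 'a'  n2⇒n12  → match P3@[21:22]
[23] read 'd'  n12⇒n2 (fail-walked)
[24] read 'd'  n2⇒n2 (fail-walked)
[25] read 'a'  n2⇒n12  → match P3@[24:25]
[26] read 'c'  n12⇒n1 (fail-walked)  → match P0@[26:26]
[27] read 'e'  n1⇒n8
[28] read 'd'  n8⇒n9
[29] read 'a'  n9⇒n10  → match P3@[28:29]
[30] read 'e'  n10⇒n11  → match P2@[26:30],P4@[29:30]
[31] read 'c'  n11⇒n1 (fail-walked)  → match P0@[31:31]
[32] read 'e'  n1⇒n8
[33] read 'd'  n8⇒n9
[34] read 'a'  n9⇒n10  → match P3@[33:34]
[35] read 'e'  n10⇒n11  → match P2@[31:35],P4@[34:35]
[36] read 'b'  n11⇒n0 (fail-walked)
[37] read 'c'  n0⇒n1  → match P0@[37:37]
[38] read 'b'  n1⇒n0 (fail-walked)
[39] read 'd'  n0⇒n2
[40] read 'b'  n2⇒n3
[41] read 'b'  n3⇒n4
[42] read 'b'  n4⇒n5
[43] read 'e'  n5⇒n6
[44] read 'd'  n6⇒n7  → match P1@[39:44]
[45] read 'a'  n7⇒n12 (fail-walked)  → match P3@[44:45]
[46] read 'e'  n12⇒n14 (fail-walked)  → match P4@[45:46]
[47] read 'e'  n14⇒n0 (fail-walked)
[48] read 'c'  n0⇒n1  → match P0@[48:48]
[49] read 'd'  n1⇒n2 (fail-walked)
[50] read 'e'  n2⇒n0 (fail-walked)
[51] read 'd'  n0⇒n2
[52] read 'a'  n2⇒n12  → match P3@[51:52]
[53] read 'c'  n12⇒n1 (fail-walked)  → match P0@[53:53]
[54] read 'e'  n1⇒n8
[55] read 'a'  n8⇒n13 (fail-walked)
[56] read 'e'  n13⇒n14  → match P4@[55:56]
[57] read 'c'  n14⇒n1 (fail-walked)  → match P0@[57:57]
[58] read 'e'  n1⇒n8
[59] read 'd'  n8⇒n9
[60] read 'a'  n9⇒n10  → match P3@[59:60]
[61] read 'e'  n10⇒n11  → match P2@[57:61],P4@[60:61]
[62] read 'e'  n11⇒n0 (fail-walked)
[63] read 'c'  n0⇒n1  → match P0@[63:63]
[64] read 'e'  n1⇒n8
[65] read 'd'  n8⇒n9
[66] read 'a'  n9⇒n10  → match P3@[65:66]
[67] read 'e'  n10⇒n11  → match P2@[63:67],P4@[66:67]
[68] read 'd'  n11⇒n2 (fail-walked)
[69] read 'a'  n2⇒n12  → match P3@[68:69]
[70] read 'e'  n12⇒n14 (fail-walked)  → match P4@[69:70]
[71] read 'e'  n14⇒n0 (fail-walked)
[72] read 'e'  n0⇒n0
[73] read 'e'  n0⇒n0
[74] read 'c'  n0⇒n1  → match P0@[74:74]
[75] read 'e'  n1⇒n8
[76] read 'c'  n8⇒n1 (fail-walked)  → match P0@[76:76]
[77] read 'a'  n1⇒n13 (fail-walked)

Result: [[0,0],[2,0],[4,4],[10,1],[11,0],[17,3],[18,0],[20,3],[22,3],[25,3],[26,0],[29,3],[30,2],[30,4],[31,0],[34,3],[35,2],[35,4],[37,0],[44,1],[45,3],[46,4],[48,0],[52,3],[53,0],[56,4],[57,0],[60,3],[61,2],[61,4],[63,0],[66,3],[67,2],[67,4],[69,3],[70,4],[74,0],[76,0]]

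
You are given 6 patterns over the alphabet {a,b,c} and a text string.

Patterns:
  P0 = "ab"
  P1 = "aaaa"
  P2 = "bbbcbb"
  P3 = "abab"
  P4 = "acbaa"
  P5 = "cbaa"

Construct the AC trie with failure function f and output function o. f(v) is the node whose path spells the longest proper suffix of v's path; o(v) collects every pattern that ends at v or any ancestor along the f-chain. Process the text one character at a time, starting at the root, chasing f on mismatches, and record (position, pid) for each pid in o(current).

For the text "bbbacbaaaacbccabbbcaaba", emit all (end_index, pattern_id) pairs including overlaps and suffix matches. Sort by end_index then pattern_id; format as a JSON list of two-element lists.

Build:
Trie (insert patterns):
  0='ε' goto a→1 b→6 c→18
  1='a' goto a→3 b→2 c→14
  2='ab' goto a→12  ←P0
  3='aa' goto a→4
  4='aaa' goto a→5
  5='aaaa' goto ·  ←P1
  6='b' goto b→7
  7='bb' goto b→8
  8='bbb' goto c→9
  9='bbbc' goto b→10
  10='bbbcb' goto b→11
  11='bbbcbb' goto ·  ←P2
  12='aba' goto b→13
  13='abab' goto ·  ←P3
  14='ac' goto b→15
  15='acb' goto a→16
  16='acba' goto a→17
  17='acbaa' goto ·  ←P4
  18='c' goto b→19
  19='cb' goto a→20
  20='cba' goto a→21
  21='cbaa' goto ·  ←P5

BFS fail/out derivation:
  fail(1) 'a': from fail(0)=0 chase 'a': 0 ⇒ 0;  out=∅∪out(0)=∅
  fail(6) 'b': from fail(0)=0 chase 'b': 0 ⇒ 0;  out=∅∪out(0)=∅
  fail(18) 'c': from fail(0)=0 chase 'c': 0 ⇒ 0;  out=∅∪out(0)=∅
  fail(2) 'ab': from fail(1)=0 chase 'b': 0 ⇒ 6;  out={0}∪out(6)={0}
  fail(3) 'aa': from fail(1)=0 chase 'a': 0 ⇒ 1;  out=∅∪out(1)=∅
  fail(7) 'bb': from fail(6)=0 chase 'b': 0 ⇒ 6;  out=∅∪out(6)=∅
  fail(14) 'ac': from fail(1)=0 chase 'c': 0 ⇒ 18;  out=∅∪out(18)=∅
  fail(19) 'cb': from fail(18)=0 chase 'b': 0 ⇒ 6;  out=∅∪out(6)=∅
  fail(4) 'aaa': from fail(3)=1 chase 'a': 1 ⇒ 3;  out=∅∪out(3)=∅
  fail(8) 'bbb': from fail(7)=6 chase 'b': 6 ⇒ 7;  out=∅∪out(7)=∅
  fail(12) 'aba': from fail(2)=6 chase 'a': 6→0 ⇒ 1;  out=∅∪out(1)=∅
  fail(15) 'acb': from fail(14)=18 chase 'b': 18 ⇒ 19;  out=∅∪out(19)=∅
  fail(20) 'cba': from fail(19)=6 chase 'a': 6→0 ⇒ 1;  out=∅∪out(1)=∅
  fail(5) 'aaaa': from fail(4)=3 chase 'a': 3 ⇒ 4;  out={1}∪out(4)={1}
  fail(9) 'bbbc': from fail(8)=7 chase 'c': 7→6→0 ⇒ 18;  out=∅∪out(18)=∅
  fail(13) 'abab': from fail(12)=1 chase 'b': 1 ⇒ 2;  out={3}∪out(2)={0,3}
  fail(16) 'acba': from fail(15)=19 chase 'a': 19 ⇒ 20;  out=∅∪out(20)=∅
  fail(21) 'cbaa': from fail(20)=1 chase 'a': 1 ⇒ 3;  out={5}∪out(3)={5}
  fail(10) 'bbbcb': from fail(9)=18 chase 'b': 18 ⇒ 19;  out=∅∪out(19)=∅
  fail(17) 'acbaa': from fail(16)=20 chase 'a': 20 ⇒ 21;  out={4}∪out(21)={4,5}
  fail(11) 'bbbcbb': from fail(10)=19 chase 'b': 19→6 ⇒ 7;  out={2}∪out(7)={2}

Text stream:
[0] read 'b'  n0⇒n6
[1] read 'b'  n6⇒n7
[2] read 'b'  n7⇒n8
[3] read 'a'  n8⇒n1 (via fail)
[4] read 'c'  n1⇒n14
[5] read 'b'  n14⇒n15
[6] read 'a'  n15⇒n16
[7] read 'a'  n16⇒n17  emit P4@[3:7],P5@[4:7]
[8] read 'a'  n17⇒n4 (via fail)
[9] read 'a'  n4⇒n5  emit P1@[6:9]
[10] read 'c'  n5⇒n14 (via fail)
[11] read 'b'  n14⇒n15
[12] read 'c'  n15⇒n18 (via fail)
[13] read 'c'  n18⇒n18 (via fail)
[14] read 'a'  n18⇒n1 (via fail)
[15] read 'b'  n1⇒n2  emit P0@[14:15]
[16] read 'b'  n2⇒n7 (via fail)
[17] read 'b'  n7⇒n8
[18] read 'c'  n8⇒n9
[19] read 'a'  n9⇒n1 (via fail)
[20] read 'a'  n1⇒n3
[21] read 'b'  n3⇒n2 (via fail)  emit P0@[20:21]
[22] read 'a'  n2⇒n12

Result: [[7,4],[7,5],[9,1],[15,0],[21,0]]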